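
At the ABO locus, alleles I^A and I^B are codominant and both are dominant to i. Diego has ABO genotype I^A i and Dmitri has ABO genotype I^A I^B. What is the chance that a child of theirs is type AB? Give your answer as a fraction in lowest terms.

ABO cross I^A i × I^A I^B → offspring phenotypes: 1/2 A, 1/4 B, 1/4 AB.
So P(type AB) = 1/4.

1/4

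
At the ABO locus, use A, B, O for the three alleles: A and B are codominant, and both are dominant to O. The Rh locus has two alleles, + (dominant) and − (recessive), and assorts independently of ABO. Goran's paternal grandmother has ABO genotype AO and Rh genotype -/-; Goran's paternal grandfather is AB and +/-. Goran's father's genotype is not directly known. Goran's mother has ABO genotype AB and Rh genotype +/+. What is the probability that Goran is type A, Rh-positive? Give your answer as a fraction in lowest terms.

Goran's father's ABO genotype from AO × AB: 1/4 AA, 1/4 AB, 1/4 AO, 1/4 BO.
Crossing each possibility with the mother AB and summing P(type A): 1/4·1/2 + 1/4·1/4 + 1/4·1/2 + 1/4·1/4 = 3/8.
Similarly for Rh via the father's Rh distribution: P(Rh+) = 1.
Independent loci: 3/8 × 1 = 3/8.

3/8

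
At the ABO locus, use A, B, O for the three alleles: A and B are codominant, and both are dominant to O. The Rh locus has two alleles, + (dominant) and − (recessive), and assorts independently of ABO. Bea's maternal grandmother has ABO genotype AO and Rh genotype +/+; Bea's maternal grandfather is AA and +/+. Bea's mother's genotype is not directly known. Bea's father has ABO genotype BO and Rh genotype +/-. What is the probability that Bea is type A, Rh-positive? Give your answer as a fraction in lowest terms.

3/8

Bea's mother's ABO genotype from AO × AA: 1/2 AA, 1/2 AO.
Crossing each possibility with the father BO and summing P(type A): 1/2·1/2 + 1/2·1/4 = 3/8.
Similarly for Rh via the mother's Rh distribution: P(Rh+) = 1.
Independent loci: 3/8 × 1 = 3/8.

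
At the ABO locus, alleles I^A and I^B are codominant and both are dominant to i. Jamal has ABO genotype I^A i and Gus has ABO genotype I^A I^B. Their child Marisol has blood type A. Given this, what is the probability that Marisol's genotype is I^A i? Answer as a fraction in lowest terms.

1/2

Cross I^A i × I^A I^B → 1/4 I^A I^A, 1/4 I^A I^B, 1/4 I^A i, 1/4 I^B i.
Type-A genotypes among offspring: I^A I^A (1/4), I^A i (1/4); total 1/2.
P(I^A i | type A) = (1/4) / (1/2) = 1/2.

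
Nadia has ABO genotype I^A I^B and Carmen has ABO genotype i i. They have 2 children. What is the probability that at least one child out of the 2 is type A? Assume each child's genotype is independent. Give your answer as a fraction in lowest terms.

3/4

ABO cross I^A I^B × i i → 1/2 A, 1/2 B.
So P(type A) = 1/2 per child.
P(none) = (1/2)^2 = 1/4; P(at least one) = 1 − 1/4 = 3/4.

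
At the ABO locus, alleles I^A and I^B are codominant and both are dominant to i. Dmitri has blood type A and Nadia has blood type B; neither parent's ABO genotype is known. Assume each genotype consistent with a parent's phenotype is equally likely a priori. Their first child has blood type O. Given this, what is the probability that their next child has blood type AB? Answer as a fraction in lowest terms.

Possible genotypes: Dmitri ∈ {I^A I^A, I^A i}; Nadia ∈ {I^B I^B, I^B i}.
Weight each parental genotype pair by prior × P(type-O child):
  I^A i × I^B i: posterior weight 1; P(next child type AB) = 1/4.
Weighted sum = 1/4.

1/4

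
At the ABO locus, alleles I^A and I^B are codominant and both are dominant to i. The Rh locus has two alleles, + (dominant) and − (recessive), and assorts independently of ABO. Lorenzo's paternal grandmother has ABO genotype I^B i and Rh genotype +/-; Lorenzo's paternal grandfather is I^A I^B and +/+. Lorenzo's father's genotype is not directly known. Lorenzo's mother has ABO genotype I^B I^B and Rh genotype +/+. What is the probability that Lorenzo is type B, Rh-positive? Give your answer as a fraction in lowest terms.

3/4

Lorenzo's father's ABO genotype from I^B i × I^A I^B: 1/4 I^A I^B, 1/4 I^A i, 1/4 I^B I^B, 1/4 I^B i.
Crossing each possibility with the mother I^B I^B and summing P(type B): 1/4·1/2 + 1/4·1/2 + 1/4·1 + 1/4·1 = 3/4.
Similarly for Rh via the father's Rh distribution: P(Rh+) = 1.
Independent loci: 3/4 × 1 = 3/4.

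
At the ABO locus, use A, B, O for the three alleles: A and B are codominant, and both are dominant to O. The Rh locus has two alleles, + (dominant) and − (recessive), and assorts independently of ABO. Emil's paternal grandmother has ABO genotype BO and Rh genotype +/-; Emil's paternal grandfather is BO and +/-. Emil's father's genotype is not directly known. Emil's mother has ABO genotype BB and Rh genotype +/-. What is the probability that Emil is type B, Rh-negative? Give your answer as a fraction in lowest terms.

Emil's father's ABO genotype from BO × BO: 1/4 BB, 1/2 BO, 1/4 OO.
Crossing each possibility with the mother BB and summing P(type B): 1/4·1 + 1/2·1 + 1/4·1 = 1.
Similarly for Rh via the father's Rh distribution: P(Rh-) = 1/4.
Independent loci: 1 × 1/4 = 1/4.

1/4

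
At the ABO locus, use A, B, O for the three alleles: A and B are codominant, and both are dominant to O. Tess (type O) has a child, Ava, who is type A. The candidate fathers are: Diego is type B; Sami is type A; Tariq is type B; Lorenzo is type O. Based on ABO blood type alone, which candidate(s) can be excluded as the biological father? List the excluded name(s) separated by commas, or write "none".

Diego, Tariq, Lorenzo

A candidate is excluded only if no genotype consistent with his phenotype could produce a type A child with a type O mother.
Diego (type B): no genotype consistent with that phenotype can produce a type-A child with a type-O mother.
Tariq (type B): no genotype consistent with that phenotype can produce a type-A child with a type-O mother.
Lorenzo (type O): no genotype consistent with that phenotype can produce a type-A child with a type-O mother.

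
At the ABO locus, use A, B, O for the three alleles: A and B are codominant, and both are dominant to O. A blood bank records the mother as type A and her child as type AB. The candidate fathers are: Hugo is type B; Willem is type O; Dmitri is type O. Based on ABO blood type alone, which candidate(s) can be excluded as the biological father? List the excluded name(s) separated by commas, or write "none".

A candidate is excluded only if no genotype consistent with his phenotype could produce a type AB child with a type A mother.
Willem (type O): no genotype consistent with that phenotype can produce a type-AB child with a type-A mother.
Dmitri (type O): no genotype consistent with that phenotype can produce a type-AB child with a type-A mother.

Willem, Dmitri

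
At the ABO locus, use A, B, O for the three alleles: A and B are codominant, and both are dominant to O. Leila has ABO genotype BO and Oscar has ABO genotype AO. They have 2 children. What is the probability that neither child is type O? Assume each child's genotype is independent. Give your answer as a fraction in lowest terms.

ABO cross BO × AO → 1/4 O, 1/4 A, 1/4 B, 1/4 AB.
So P(type O) = 1/4 per child.
P(not type O) = 3/4 for one child; (3/4)^2 = 9/16.

9/16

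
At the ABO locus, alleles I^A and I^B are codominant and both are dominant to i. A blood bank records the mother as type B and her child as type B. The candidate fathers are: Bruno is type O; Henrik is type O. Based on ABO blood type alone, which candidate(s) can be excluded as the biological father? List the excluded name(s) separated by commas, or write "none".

none

A candidate is excluded only if no genotype consistent with his phenotype could produce a type B child with a type B mother.
Every candidate has at least one consistent genotype combination, so none can be excluded.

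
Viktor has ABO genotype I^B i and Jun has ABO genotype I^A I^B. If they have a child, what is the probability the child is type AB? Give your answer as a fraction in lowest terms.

ABO cross I^B i × I^A I^B → offspring phenotypes: 1/4 A, 1/2 B, 1/4 AB.
So P(type AB) = 1/4.

1/4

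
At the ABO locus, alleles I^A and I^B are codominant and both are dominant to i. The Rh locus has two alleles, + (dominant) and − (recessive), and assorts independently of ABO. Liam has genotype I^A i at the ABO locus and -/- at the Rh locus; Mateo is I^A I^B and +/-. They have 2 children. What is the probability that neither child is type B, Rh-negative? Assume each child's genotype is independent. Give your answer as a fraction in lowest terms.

ABO cross I^A i × I^A I^B → 1/2 A, 1/4 B, 1/4 AB.
Rh cross -/- × +/- → 1/2 Rh+, 1/2 Rh-; so P(type B, Rh-negative) = 1/4 × 1/2 = 1/8 per child.
P(not type B, Rh-negative) = 7/8 for one child; (7/8)^2 = 49/64.

49/64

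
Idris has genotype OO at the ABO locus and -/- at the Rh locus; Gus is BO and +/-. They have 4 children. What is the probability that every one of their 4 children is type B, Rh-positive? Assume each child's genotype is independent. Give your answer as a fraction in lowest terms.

1/256

ABO cross OO × BO → 1/2 O, 1/2 B.
Rh cross -/- × +/- → 1/2 Rh+, 1/2 Rh-; so P(type B, Rh-positive) = 1/2 × 1/2 = 1/4 per child.
All 4 independent: (1/4)^4 = 1/256.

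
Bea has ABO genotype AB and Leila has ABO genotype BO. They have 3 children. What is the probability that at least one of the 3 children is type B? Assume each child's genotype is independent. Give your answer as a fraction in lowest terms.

7/8

ABO cross AB × BO → 1/4 A, 1/2 B, 1/4 AB.
So P(type B) = 1/2 per child.
P(none) = (1/2)^3 = 1/8; P(at least one) = 1 − 1/8 = 7/8.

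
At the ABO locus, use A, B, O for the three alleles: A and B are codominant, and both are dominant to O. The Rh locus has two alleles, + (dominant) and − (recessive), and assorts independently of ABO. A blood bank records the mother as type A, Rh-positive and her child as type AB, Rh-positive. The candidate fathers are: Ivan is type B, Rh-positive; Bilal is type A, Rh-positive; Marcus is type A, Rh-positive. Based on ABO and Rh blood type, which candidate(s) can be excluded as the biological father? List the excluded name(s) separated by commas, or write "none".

Bilal, Marcus

A candidate is excluded only if no genotype consistent with his phenotype could produce a type AB, Rh-positive child with a type A, Rh-positive mother.
Bilal (type A, Rh+): no genotype consistent with that phenotype can produce a type-AB Rh+ child with a type-A mother.
Marcus (type A, Rh+): no genotype consistent with that phenotype can produce a type-AB Rh+ child with a type-A mother.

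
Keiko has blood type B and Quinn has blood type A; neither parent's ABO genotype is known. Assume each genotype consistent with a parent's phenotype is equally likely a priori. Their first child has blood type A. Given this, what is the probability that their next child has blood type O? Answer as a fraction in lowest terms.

Possible genotypes: Keiko ∈ {BB, BO}; Quinn ∈ {AA, AO}.
Weight each parental genotype pair by prior × P(type-A child):
  BO × AA: posterior weight 2/3; P(next child type O) = 0.
  BO × AO: posterior weight 1/3; P(next child type O) = 1/4.
Weighted sum = 1/12.

1/12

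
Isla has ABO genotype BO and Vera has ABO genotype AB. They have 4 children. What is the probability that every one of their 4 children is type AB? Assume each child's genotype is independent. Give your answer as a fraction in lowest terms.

ABO cross BO × AB → 1/4 A, 1/2 B, 1/4 AB.
So P(type AB) = 1/4 per child.
All 4 independent: (1/4)^4 = 1/256.

1/256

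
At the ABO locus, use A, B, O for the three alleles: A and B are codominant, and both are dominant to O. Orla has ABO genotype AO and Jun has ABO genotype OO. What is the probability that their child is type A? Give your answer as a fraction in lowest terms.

ABO cross AO × OO → offspring phenotypes: 1/2 O, 1/2 A.
So P(type A) = 1/2.

1/2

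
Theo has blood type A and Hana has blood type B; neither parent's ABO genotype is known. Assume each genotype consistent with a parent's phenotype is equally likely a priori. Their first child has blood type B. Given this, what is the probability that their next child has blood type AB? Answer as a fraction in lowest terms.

5/12

Possible genotypes: Theo ∈ {AA, AO}; Hana ∈ {BB, BO}.
Weight each parental genotype pair by prior × P(type-B child):
  AO × BB: posterior weight 2/3; P(next child type AB) = 1/2.
  AO × BO: posterior weight 1/3; P(next child type AB) = 1/4.
Weighted sum = 5/12.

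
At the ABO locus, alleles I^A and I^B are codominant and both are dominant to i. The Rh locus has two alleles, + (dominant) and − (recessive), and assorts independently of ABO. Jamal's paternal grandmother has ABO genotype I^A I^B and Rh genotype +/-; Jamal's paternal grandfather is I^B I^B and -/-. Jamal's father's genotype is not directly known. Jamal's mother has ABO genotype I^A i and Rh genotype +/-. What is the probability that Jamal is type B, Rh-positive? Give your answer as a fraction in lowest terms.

Jamal's father's ABO genotype from I^A I^B × I^B I^B: 1/2 I^A I^B, 1/2 I^B I^B.
Crossing each possibility with the mother I^A i and summing P(type B): 1/2·1/4 + 1/2·1/2 = 3/8.
Similarly for Rh via the father's Rh distribution: P(Rh+) = 5/8.
Independent loci: 3/8 × 5/8 = 15/64.

15/64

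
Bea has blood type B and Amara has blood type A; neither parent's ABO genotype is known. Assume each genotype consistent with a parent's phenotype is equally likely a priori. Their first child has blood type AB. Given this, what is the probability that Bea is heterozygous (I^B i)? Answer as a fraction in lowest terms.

1/3

Possible genotypes: Bea ∈ {I^B I^B, I^B i}; Amara ∈ {I^A I^A, I^A i}.
Weight each parental genotype pair by prior × P(type-AB child):
  I^B I^B × I^A I^A: posterior weight 4/9.
  I^B I^B × I^A i: posterior weight 2/9.
  I^B i × I^A I^A: posterior weight 2/9.
  I^B i × I^A i: posterior weight 1/9.
Sum the posterior weight over pairs where Bea is I^B i: 1/3.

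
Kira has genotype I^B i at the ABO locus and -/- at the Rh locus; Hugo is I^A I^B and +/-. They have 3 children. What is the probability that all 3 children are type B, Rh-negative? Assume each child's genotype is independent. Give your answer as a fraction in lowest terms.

1/64

ABO cross I^B i × I^A I^B → 1/4 A, 1/2 B, 1/4 AB.
Rh cross -/- × +/- → 1/2 Rh+, 1/2 Rh-; so P(type B, Rh-negative) = 1/2 × 1/2 = 1/4 per child.
All 3 independent: (1/4)^3 = 1/64.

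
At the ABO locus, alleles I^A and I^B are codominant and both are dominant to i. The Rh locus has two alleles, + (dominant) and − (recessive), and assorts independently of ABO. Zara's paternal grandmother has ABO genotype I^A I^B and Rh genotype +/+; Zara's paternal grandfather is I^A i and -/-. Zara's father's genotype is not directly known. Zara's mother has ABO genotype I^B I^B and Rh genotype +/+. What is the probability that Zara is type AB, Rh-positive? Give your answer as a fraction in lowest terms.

Zara's father's ABO genotype from I^A I^B × I^A i: 1/4 I^A I^A, 1/4 I^A I^B, 1/4 I^A i, 1/4 I^B i.
Crossing each possibility with the mother I^B I^B and summing P(type AB): 1/4·1 + 1/4·1/2 + 1/4·1/2 + 1/4·0 = 1/2.
Similarly for Rh via the father's Rh distribution: P(Rh+) = 1.
Independent loci: 1/2 × 1 = 1/2.

1/2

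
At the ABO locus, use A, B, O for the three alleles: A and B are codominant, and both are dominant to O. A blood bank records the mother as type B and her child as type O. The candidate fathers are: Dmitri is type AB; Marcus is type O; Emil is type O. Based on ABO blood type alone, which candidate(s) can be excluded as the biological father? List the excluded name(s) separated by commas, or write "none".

Dmitri

A candidate is excluded only if no genotype consistent with his phenotype could produce a type O child with a type B mother.
Dmitri (type AB): no genotype consistent with that phenotype can produce a type-O child with a type-B mother.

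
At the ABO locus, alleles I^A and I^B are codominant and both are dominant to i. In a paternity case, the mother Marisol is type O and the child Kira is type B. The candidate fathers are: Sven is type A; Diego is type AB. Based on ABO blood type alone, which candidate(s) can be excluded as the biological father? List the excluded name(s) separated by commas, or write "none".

A candidate is excluded only if no genotype consistent with his phenotype could produce a type B child with a type O mother.
Sven (type A): no genotype consistent with that phenotype can produce a type-B child with a type-O mother.

Sven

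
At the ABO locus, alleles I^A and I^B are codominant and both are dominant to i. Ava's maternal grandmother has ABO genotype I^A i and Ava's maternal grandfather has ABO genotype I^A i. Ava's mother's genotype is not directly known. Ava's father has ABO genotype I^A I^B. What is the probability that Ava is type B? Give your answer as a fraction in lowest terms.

Ava's mother's ABO genotype from I^A i × I^A i: 1/4 I^A I^A, 1/2 I^A i, 1/4 i i.
Crossing each possibility with the father I^A I^B and summing P(type B): 1/4·0 + 1/2·1/4 + 1/4·1/2 = 1/4.

1/4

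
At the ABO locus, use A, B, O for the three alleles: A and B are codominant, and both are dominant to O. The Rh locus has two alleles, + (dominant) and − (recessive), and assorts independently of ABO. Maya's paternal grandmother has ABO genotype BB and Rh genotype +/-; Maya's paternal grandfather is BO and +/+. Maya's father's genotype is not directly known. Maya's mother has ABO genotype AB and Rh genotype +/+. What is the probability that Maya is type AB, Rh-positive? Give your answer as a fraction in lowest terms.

Maya's father's ABO genotype from BB × BO: 1/2 BB, 1/2 BO.
Crossing each possibility with the mother AB and summing P(type AB): 1/2·1/2 + 1/2·1/4 = 3/8.
Similarly for Rh via the father's Rh distribution: P(Rh+) = 1.
Independent loci: 3/8 × 1 = 3/8.

3/8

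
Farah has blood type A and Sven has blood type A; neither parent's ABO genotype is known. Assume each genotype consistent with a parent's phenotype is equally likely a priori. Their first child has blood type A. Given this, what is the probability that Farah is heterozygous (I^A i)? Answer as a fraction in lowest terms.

Possible genotypes: Farah ∈ {I^A I^A, I^A i}; Sven ∈ {I^A I^A, I^A i}.
Weight each parental genotype pair by prior × P(type-A child):
  I^A I^A × I^A I^A: posterior weight 4/15.
  I^A I^A × I^A i: posterior weight 4/15.
  I^A i × I^A I^A: posterior weight 4/15.
  I^A i × I^A i: posterior weight 1/5.
Sum the posterior weight over pairs where Farah is I^A i: 7/15.

7/15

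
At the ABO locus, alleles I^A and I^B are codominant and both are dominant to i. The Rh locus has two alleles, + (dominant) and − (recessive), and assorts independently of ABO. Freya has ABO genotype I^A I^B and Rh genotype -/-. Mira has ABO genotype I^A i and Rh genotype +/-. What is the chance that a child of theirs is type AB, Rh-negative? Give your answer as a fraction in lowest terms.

ABO cross I^A I^B × I^A i → offspring phenotypes: 1/2 A, 1/4 B, 1/4 AB.
Rh cross -/- × +/- → 1/2 Rh+, 1/2 Rh-.
Independent loci: P(type AB, Rh-negative) = 1/4 × 1/2 = 1/8.

1/8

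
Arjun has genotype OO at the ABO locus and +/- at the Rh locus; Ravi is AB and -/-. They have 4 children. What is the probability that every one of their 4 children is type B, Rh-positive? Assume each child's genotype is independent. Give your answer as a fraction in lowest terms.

1/256

ABO cross OO × AB → 1/2 A, 1/2 B.
Rh cross +/- × -/- → 1/2 Rh+, 1/2 Rh-; so P(type B, Rh-positive) = 1/2 × 1/2 = 1/4 per child.
All 4 independent: (1/4)^4 = 1/256.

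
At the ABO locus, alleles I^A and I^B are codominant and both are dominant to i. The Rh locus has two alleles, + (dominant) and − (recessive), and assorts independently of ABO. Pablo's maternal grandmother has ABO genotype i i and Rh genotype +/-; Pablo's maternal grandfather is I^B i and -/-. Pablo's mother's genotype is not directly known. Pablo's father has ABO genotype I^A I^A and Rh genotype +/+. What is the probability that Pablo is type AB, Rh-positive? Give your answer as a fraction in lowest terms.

Pablo's mother's ABO genotype from i i × I^B i: 1/2 I^B i, 1/2 i i.
Crossing each possibility with the father I^A I^A and summing P(type AB): 1/2·1/2 + 1/2·0 = 1/4.
Similarly for Rh via the mother's Rh distribution: P(Rh+) = 1.
Independent loci: 1/4 × 1 = 1/4.

1/4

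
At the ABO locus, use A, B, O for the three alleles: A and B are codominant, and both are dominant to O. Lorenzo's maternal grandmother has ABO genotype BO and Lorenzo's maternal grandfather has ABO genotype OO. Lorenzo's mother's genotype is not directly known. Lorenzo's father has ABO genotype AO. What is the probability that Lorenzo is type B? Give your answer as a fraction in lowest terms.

Lorenzo's mother's ABO genotype from BO × OO: 1/2 BO, 1/2 OO.
Crossing each possibility with the father AO and summing P(type B): 1/2·1/4 + 1/2·0 = 1/8.

1/8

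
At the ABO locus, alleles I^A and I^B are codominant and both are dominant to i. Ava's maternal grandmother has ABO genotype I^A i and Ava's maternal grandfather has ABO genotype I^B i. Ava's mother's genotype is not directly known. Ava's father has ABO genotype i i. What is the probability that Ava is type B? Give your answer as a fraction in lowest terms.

Ava's mother's ABO genotype from I^A i × I^B i: 1/4 I^A I^B, 1/4 I^A i, 1/4 I^B i, 1/4 i i.
Crossing each possibility with the father i i and summing P(type B): 1/4·1/2 + 1/4·0 + 1/4·1/2 + 1/4·0 = 1/4.

1/4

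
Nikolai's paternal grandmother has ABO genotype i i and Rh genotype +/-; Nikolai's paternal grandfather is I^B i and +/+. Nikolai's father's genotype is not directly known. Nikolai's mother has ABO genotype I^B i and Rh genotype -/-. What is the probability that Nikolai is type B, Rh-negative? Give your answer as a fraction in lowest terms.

5/32

Nikolai's father's ABO genotype from i i × I^B i: 1/2 I^B i, 1/2 i i.
Crossing each possibility with the mother I^B i and summing P(type B): 1/2·3/4 + 1/2·1/2 = 5/8.
Similarly for Rh via the father's Rh distribution: P(Rh-) = 1/4.
Independent loci: 5/8 × 1/4 = 5/32.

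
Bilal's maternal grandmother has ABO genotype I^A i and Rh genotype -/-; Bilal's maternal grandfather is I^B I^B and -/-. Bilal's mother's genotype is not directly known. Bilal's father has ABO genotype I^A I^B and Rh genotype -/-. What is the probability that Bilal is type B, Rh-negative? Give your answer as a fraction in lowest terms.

3/8

Bilal's mother's ABO genotype from I^A i × I^B I^B: 1/2 I^A I^B, 1/2 I^B i.
Crossing each possibility with the father I^A I^B and summing P(type B): 1/2·1/4 + 1/2·1/2 = 3/8.
Similarly for Rh via the mother's Rh distribution: P(Rh-) = 1.
Independent loci: 3/8 × 1 = 3/8.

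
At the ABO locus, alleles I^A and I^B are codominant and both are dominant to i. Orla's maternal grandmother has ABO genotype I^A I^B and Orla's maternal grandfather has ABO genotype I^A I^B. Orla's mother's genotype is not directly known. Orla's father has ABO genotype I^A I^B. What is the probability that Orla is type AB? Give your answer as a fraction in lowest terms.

1/2

Orla's mother's ABO genotype from I^A I^B × I^A I^B: 1/4 I^A I^A, 1/2 I^A I^B, 1/4 I^B I^B.
Crossing each possibility with the father I^A I^B and summing P(type AB): 1/4·1/2 + 1/2·1/2 + 1/4·1/2 = 1/2.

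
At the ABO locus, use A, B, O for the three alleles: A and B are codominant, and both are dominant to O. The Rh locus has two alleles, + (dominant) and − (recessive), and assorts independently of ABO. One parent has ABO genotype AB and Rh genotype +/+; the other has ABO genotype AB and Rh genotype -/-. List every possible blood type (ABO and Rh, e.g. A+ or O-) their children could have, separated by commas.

A+, B+, AB+

Gametes from AB × AB give offspring ABO genotypes AA, AB, BB, i.e. phenotypes A, B, AB.
Rh cross +/+ × -/- → phenotypes Rh+.
Combining independently: A+, B+, AB+.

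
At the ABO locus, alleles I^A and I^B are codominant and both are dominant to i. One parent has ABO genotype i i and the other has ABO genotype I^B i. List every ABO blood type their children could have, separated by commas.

O, B

Gametes from i i × I^B i give offspring ABO genotypes I^B i, i i, i.e. phenotypes O, B.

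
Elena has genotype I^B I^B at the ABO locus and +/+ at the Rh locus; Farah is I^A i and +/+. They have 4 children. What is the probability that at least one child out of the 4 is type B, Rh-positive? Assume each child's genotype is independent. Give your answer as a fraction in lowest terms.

15/16

ABO cross I^B I^B × I^A i → 1/2 B, 1/2 AB.
Rh cross +/+ × +/+ → 1 Rh+; so P(type B, Rh-positive) = 1/2 × 1 = 1/2 per child.
P(none) = (1/2)^4 = 1/16; P(at least one) = 1 − 1/16 = 15/16.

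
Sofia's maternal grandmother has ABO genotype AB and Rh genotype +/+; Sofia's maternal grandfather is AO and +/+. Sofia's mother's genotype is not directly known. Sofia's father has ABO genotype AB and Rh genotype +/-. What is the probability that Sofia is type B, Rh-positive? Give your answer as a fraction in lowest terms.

1/4

Sofia's mother's ABO genotype from AB × AO: 1/4 AA, 1/4 AB, 1/4 AO, 1/4 BO.
Crossing each possibility with the father AB and summing P(type B): 1/4·0 + 1/4·1/4 + 1/4·1/4 + 1/4·1/2 = 1/4.
Similarly for Rh via the mother's Rh distribution: P(Rh+) = 1.
Independent loci: 1/4 × 1 = 1/4.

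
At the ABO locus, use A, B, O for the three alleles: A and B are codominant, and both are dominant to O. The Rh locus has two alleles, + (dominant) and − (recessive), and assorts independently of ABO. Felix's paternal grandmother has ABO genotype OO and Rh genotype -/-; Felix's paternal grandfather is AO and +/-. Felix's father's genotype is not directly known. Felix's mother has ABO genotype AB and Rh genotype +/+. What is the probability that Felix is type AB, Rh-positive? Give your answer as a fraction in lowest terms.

1/8

Felix's father's ABO genotype from OO × AO: 1/2 AO, 1/2 OO.
Crossing each possibility with the mother AB and summing P(type AB): 1/2·1/4 + 1/2·0 = 1/8.
Similarly for Rh via the father's Rh distribution: P(Rh+) = 1.
Independent loci: 1/8 × 1 = 1/8.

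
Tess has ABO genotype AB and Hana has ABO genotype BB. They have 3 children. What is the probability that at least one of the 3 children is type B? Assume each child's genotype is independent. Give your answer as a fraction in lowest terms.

7/8

ABO cross AB × BB → 1/2 B, 1/2 AB.
So P(type B) = 1/2 per child.
P(none) = (1/2)^3 = 1/8; P(at least one) = 1 − 1/8 = 7/8.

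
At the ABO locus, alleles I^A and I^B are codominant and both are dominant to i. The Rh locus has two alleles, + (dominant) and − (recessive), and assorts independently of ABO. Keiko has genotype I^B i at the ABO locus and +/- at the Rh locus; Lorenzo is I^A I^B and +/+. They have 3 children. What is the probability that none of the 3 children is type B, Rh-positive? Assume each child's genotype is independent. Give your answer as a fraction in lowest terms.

1/8

ABO cross I^B i × I^A I^B → 1/4 A, 1/2 B, 1/4 AB.
Rh cross +/- × +/+ → 1 Rh+; so P(type B, Rh-positive) = 1/2 × 1 = 1/2 per child.
P(not type B, Rh-positive) = 1/2 for one child; (1/2)^3 = 1/8.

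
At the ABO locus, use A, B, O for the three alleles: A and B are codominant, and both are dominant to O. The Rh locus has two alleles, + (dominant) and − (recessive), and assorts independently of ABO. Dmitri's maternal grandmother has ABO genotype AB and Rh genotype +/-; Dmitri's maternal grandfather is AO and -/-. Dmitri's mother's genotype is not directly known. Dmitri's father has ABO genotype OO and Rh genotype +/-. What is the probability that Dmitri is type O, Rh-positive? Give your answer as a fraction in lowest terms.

Dmitri's mother's ABO genotype from AB × AO: 1/4 AA, 1/4 AB, 1/4 AO, 1/4 BO.
Crossing each possibility with the father OO and summing P(type O): 1/4·0 + 1/4·0 + 1/4·1/2 + 1/4·1/2 = 1/4.
Similarly for Rh via the mother's Rh distribution: P(Rh+) = 5/8.
Independent loci: 1/4 × 5/8 = 5/32.

5/32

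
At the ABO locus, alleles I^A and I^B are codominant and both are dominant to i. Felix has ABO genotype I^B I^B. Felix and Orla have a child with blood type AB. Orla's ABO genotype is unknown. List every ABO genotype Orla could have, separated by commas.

I^A I^A, I^A I^B, I^A i

For each candidate genotype of Orla, check whether crossing it with I^B I^B can produce every observed child phenotype.
  I^A I^A → possible child types {AB} ✓
  I^A I^B → possible child types {B, AB} ✓
  I^A i → possible child types {B, AB} ✓
  I^B I^B → possible child types {B} ✗
  I^B i → possible child types {B} ✗
  i i → possible child types {B} ✗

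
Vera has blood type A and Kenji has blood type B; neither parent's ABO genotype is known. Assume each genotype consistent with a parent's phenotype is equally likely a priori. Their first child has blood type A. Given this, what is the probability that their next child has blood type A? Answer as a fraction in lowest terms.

5/12

Possible genotypes: Vera ∈ {I^A I^A, I^A i}; Kenji ∈ {I^B I^B, I^B i}.
Weight each parental genotype pair by prior × P(type-A child):
  I^A I^A × I^B i: posterior weight 2/3; P(next child type A) = 1/2.
  I^A i × I^B i: posterior weight 1/3; P(next child type A) = 1/4.
Weighted sum = 5/12.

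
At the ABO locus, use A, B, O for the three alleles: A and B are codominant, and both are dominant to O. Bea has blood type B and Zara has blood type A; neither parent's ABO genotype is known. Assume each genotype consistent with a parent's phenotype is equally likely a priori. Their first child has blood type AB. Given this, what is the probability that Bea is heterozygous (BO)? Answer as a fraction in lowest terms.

1/3

Possible genotypes: Bea ∈ {BB, BO}; Zara ∈ {AA, AO}.
Weight each parental genotype pair by prior × P(type-AB child):
  BB × AA: posterior weight 4/9.
  BB × AO: posterior weight 2/9.
  BO × AA: posterior weight 2/9.
  BO × AO: posterior weight 1/9.
Sum the posterior weight over pairs where Bea is BO: 1/3.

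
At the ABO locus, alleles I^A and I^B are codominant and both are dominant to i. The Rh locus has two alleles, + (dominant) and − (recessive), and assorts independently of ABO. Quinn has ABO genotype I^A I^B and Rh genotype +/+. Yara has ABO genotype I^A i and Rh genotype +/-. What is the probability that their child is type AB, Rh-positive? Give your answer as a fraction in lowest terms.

1/4

ABO cross I^A I^B × I^A i → offspring phenotypes: 1/2 A, 1/4 B, 1/4 AB.
Rh cross +/+ × +/- → 1 Rh+.
Independent loci: P(type AB, Rh-positive) = 1/4 × 1 = 1/4.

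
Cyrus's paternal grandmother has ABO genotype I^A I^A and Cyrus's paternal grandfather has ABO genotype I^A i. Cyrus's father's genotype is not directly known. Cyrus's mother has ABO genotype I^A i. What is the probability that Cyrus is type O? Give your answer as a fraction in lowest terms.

Cyrus's father's ABO genotype from I^A I^A × I^A i: 1/2 I^A I^A, 1/2 I^A i.
Crossing each possibility with the mother I^A i and summing P(type O): 1/2·0 + 1/2·1/4 = 1/8.

1/8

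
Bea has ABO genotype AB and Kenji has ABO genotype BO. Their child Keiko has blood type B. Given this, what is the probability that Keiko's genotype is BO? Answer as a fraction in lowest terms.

Cross AB × BO → 1/4 AB, 1/4 AO, 1/4 BB, 1/4 BO.
Type-B genotypes among offspring: BB (1/4), BO (1/4); total 1/2.
P(BO | type B) = (1/4) / (1/2) = 1/2.

1/2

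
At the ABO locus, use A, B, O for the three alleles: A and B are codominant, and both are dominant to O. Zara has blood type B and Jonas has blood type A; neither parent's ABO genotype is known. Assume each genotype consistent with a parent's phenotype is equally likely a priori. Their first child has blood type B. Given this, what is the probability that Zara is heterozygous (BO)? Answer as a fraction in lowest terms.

1/3

Possible genotypes: Zara ∈ {BB, BO}; Jonas ∈ {AA, AO}.
Weight each parental genotype pair by prior × P(type-B child):
  BB × AO: posterior weight 2/3.
  BO × AO: posterior weight 1/3.
Sum the posterior weight over pairs where Zara is BO: 1/3.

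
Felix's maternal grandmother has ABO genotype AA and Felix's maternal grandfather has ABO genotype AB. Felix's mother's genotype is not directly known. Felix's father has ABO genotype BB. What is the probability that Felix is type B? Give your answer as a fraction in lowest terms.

1/4

Felix's mother's ABO genotype from AA × AB: 1/2 AA, 1/2 AB.
Crossing each possibility with the father BB and summing P(type B): 1/2·0 + 1/2·1/2 = 1/4.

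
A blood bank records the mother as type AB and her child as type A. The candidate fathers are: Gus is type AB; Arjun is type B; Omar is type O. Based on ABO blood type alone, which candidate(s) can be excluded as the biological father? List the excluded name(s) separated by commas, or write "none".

A candidate is excluded only if no genotype consistent with his phenotype could produce a type A child with a type AB mother.
Every candidate has at least one consistent genotype combination, so none can be excluded.

none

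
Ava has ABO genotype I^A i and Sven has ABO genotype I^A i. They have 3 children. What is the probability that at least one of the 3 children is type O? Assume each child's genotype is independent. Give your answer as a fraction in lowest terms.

37/64

ABO cross I^A i × I^A i → 1/4 O, 3/4 A.
So P(type O) = 1/4 per child.
P(none) = (3/4)^3 = 27/64; P(at least one) = 1 − 27/64 = 37/64.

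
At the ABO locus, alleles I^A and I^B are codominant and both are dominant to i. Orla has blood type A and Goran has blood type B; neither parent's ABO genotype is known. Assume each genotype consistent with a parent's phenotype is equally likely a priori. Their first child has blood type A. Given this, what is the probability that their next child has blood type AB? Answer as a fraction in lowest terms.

Possible genotypes: Orla ∈ {I^A I^A, I^A i}; Goran ∈ {I^B I^B, I^B i}.
Weight each parental genotype pair by prior × P(type-A child):
  I^A I^A × I^B i: posterior weight 2/3; P(next child type AB) = 1/2.
  I^A i × I^B i: posterior weight 1/3; P(next child type AB) = 1/4.
Weighted sum = 5/12.

5/12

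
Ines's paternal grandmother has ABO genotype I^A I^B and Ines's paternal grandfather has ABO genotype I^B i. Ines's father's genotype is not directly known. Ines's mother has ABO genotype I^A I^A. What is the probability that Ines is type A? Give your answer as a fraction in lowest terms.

1/2

Ines's father's ABO genotype from I^A I^B × I^B i: 1/4 I^A I^B, 1/4 I^A i, 1/4 I^B I^B, 1/4 I^B i.
Crossing each possibility with the mother I^A I^A and summing P(type A): 1/4·1/2 + 1/4·1 + 1/4·0 + 1/4·1/2 = 1/2.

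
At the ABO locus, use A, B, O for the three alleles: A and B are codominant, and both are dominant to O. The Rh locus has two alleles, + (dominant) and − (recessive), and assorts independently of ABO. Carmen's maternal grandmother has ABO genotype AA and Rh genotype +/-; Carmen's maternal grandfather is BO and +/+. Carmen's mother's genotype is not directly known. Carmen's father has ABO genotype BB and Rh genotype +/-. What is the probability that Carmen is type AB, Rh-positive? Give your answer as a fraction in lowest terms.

Carmen's mother's ABO genotype from AA × BO: 1/2 AB, 1/2 AO.
Crossing each possibility with the father BB and summing P(type AB): 1/2·1/2 + 1/2·1/2 = 1/2.
Similarly for Rh via the mother's Rh distribution: P(Rh+) = 7/8.
Independent loci: 1/2 × 7/8 = 7/16.

7/16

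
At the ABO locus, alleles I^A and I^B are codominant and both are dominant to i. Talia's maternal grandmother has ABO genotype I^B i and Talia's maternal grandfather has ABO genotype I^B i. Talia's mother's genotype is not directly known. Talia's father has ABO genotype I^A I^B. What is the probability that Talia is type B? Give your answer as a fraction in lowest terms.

Talia's mother's ABO genotype from I^B i × I^B i: 1/4 I^B I^B, 1/2 I^B i, 1/4 i i.
Crossing each possibility with the father I^A I^B and summing P(type B): 1/4·1/2 + 1/2·1/2 + 1/4·1/2 = 1/2.

1/2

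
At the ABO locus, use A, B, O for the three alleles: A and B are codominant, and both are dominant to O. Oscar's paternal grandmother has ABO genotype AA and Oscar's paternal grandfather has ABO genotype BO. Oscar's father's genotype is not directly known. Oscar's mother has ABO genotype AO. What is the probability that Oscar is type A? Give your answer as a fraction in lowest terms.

5/8

Oscar's father's ABO genotype from AA × BO: 1/2 AB, 1/2 AO.
Crossing each possibility with the mother AO and summing P(type A): 1/2·1/2 + 1/2·3/4 = 5/8.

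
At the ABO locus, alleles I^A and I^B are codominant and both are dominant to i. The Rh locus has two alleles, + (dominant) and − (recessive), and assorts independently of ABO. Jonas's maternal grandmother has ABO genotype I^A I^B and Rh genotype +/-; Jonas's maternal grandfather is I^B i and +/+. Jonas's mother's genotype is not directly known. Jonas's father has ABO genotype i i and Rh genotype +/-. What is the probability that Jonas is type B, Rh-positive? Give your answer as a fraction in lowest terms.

7/16

Jonas's mother's ABO genotype from I^A I^B × I^B i: 1/4 I^A I^B, 1/4 I^A i, 1/4 I^B I^B, 1/4 I^B i.
Crossing each possibility with the father i i and summing P(type B): 1/4·1/2 + 1/4·0 + 1/4·1 + 1/4·1/2 = 1/2.
Similarly for Rh via the mother's Rh distribution: P(Rh+) = 7/8.
Independent loci: 1/2 × 7/8 = 7/16.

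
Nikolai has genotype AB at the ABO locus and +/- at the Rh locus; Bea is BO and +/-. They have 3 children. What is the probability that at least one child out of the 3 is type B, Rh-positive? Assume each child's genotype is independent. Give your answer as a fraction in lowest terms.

ABO cross AB × BO → 1/4 A, 1/2 B, 1/4 AB.
Rh cross +/- × +/- → 3/4 Rh+, 1/4 Rh-; so P(type B, Rh-positive) = 1/2 × 3/4 = 3/8 per child.
P(none) = (5/8)^3 = 125/512; P(at least one) = 1 − 125/512 = 387/512.

387/512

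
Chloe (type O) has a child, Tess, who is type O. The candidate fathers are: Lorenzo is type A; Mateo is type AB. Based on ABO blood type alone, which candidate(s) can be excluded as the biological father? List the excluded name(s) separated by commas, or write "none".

A candidate is excluded only if no genotype consistent with his phenotype could produce a type O child with a type O mother.
Mateo (type AB): no genotype consistent with that phenotype can produce a type-O child with a type-O mother.

Mateo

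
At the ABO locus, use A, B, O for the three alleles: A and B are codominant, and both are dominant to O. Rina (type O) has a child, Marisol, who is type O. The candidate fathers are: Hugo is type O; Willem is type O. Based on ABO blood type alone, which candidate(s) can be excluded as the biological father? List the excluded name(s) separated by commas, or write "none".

none

A candidate is excluded only if no genotype consistent with his phenotype could produce a type O child with a type O mother.
Every candidate has at least one consistent genotype combination, so none can be excluded.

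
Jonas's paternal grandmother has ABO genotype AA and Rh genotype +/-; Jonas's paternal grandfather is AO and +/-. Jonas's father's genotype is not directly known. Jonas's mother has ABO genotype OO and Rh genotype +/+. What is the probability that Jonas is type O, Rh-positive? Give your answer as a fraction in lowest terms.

Jonas's father's ABO genotype from AA × AO: 1/2 AA, 1/2 AO.
Crossing each possibility with the mother OO and summing P(type O): 1/2·0 + 1/2·1/2 = 1/4.
Similarly for Rh via the father's Rh distribution: P(Rh+) = 1.
Independent loci: 1/4 × 1 = 1/4.

1/4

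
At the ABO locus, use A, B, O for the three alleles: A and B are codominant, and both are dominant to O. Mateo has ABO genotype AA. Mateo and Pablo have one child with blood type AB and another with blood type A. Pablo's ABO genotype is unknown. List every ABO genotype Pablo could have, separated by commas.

AB, BO

For each candidate genotype of Pablo, check whether crossing it with AA can produce every observed child phenotype.
  AA → possible child types {A} ✗
  AB → possible child types {A, AB} ✓
  AO → possible child types {A} ✗
  BB → possible child types {AB} ✗
  BO → possible child types {A, AB} ✓
  OO → possible child types {A} ✗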